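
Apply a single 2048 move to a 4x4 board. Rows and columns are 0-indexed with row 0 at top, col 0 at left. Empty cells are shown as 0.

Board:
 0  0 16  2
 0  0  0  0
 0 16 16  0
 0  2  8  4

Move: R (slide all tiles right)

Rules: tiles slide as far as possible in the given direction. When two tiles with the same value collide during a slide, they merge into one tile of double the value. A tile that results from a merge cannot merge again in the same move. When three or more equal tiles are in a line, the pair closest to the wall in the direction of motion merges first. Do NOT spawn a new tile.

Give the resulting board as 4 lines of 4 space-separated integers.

Slide right:
row 0: [0, 0, 16, 2] -> [0, 0, 16, 2]
row 1: [0, 0, 0, 0] -> [0, 0, 0, 0]
row 2: [0, 16, 16, 0] -> [0, 0, 0, 32]
row 3: [0, 2, 8, 4] -> [0, 2, 8, 4]

Answer:  0  0 16  2
 0  0  0  0
 0  0  0 32
 0  2  8  4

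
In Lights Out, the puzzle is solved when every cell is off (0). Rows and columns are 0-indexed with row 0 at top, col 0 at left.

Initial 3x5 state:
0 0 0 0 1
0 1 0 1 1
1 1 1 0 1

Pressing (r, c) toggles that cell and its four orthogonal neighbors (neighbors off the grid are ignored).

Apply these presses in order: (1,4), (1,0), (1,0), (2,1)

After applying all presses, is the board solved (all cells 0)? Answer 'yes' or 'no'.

After press 1 at (1,4):
0 0 0 0 0
0 1 0 0 0
1 1 1 0 0

After press 2 at (1,0):
1 0 0 0 0
1 0 0 0 0
0 1 1 0 0

After press 3 at (1,0):
0 0 0 0 0
0 1 0 0 0
1 1 1 0 0

After press 4 at (2,1):
0 0 0 0 0
0 0 0 0 0
0 0 0 0 0

Lights still on: 0

Answer: yes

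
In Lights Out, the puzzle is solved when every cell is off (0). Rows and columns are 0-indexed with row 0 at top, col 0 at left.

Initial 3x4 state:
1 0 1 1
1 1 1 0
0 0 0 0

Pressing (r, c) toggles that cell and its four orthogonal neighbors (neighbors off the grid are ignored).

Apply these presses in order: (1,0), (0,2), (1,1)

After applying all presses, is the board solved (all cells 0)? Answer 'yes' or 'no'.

Answer: no

Derivation:
After press 1 at (1,0):
0 0 1 1
0 0 1 0
1 0 0 0

After press 2 at (0,2):
0 1 0 0
0 0 0 0
1 0 0 0

After press 3 at (1,1):
0 0 0 0
1 1 1 0
1 1 0 0

Lights still on: 5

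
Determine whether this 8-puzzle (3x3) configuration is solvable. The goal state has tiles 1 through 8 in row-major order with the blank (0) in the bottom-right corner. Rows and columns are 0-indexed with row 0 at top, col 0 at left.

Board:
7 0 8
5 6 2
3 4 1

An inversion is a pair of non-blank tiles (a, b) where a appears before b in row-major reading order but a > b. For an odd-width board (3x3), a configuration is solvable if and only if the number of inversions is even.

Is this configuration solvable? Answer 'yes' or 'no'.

Answer: no

Derivation:
Inversions (pairs i<j in row-major order where tile[i] > tile[j] > 0): 23
23 is odd, so the puzzle is not solvable.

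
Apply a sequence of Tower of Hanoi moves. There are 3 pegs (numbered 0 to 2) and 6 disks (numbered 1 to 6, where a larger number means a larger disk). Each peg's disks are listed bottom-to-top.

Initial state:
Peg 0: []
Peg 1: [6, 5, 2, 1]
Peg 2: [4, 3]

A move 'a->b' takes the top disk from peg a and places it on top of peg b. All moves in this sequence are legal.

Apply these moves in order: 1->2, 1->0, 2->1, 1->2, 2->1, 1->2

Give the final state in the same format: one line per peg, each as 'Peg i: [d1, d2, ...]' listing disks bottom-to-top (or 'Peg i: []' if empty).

Answer: Peg 0: [2]
Peg 1: [6, 5]
Peg 2: [4, 3, 1]

Derivation:
After move 1 (1->2):
Peg 0: []
Peg 1: [6, 5, 2]
Peg 2: [4, 3, 1]

After move 2 (1->0):
Peg 0: [2]
Peg 1: [6, 5]
Peg 2: [4, 3, 1]

After move 3 (2->1):
Peg 0: [2]
Peg 1: [6, 5, 1]
Peg 2: [4, 3]

After move 4 (1->2):
Peg 0: [2]
Peg 1: [6, 5]
Peg 2: [4, 3, 1]

After move 5 (2->1):
Peg 0: [2]
Peg 1: [6, 5, 1]
Peg 2: [4, 3]

After move 6 (1->2):
Peg 0: [2]
Peg 1: [6, 5]
Peg 2: [4, 3, 1]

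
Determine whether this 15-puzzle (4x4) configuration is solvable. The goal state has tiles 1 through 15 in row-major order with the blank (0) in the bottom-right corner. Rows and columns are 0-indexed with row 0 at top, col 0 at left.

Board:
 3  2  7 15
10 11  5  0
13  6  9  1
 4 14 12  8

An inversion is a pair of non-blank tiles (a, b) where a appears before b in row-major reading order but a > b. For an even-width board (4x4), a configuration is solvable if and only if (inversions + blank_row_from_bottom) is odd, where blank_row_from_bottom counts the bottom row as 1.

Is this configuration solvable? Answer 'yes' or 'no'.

Answer: yes

Derivation:
Inversions: 46
Blank is in row 1 (0-indexed from top), which is row 3 counting from the bottom (bottom = 1).
46 + 3 = 49, which is odd, so the puzzle is solvable.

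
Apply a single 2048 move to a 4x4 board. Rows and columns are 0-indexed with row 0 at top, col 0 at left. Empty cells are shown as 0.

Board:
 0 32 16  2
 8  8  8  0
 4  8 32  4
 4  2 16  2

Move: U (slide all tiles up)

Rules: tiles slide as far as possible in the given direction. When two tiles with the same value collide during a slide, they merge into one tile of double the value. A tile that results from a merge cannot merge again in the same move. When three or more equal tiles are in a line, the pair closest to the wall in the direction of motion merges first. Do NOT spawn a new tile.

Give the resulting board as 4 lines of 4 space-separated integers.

Answer:  8 32 16  2
 8 16  8  4
 0  2 32  2
 0  0 16  0

Derivation:
Slide up:
col 0: [0, 8, 4, 4] -> [8, 8, 0, 0]
col 1: [32, 8, 8, 2] -> [32, 16, 2, 0]
col 2: [16, 8, 32, 16] -> [16, 8, 32, 16]
col 3: [2, 0, 4, 2] -> [2, 4, 2, 0]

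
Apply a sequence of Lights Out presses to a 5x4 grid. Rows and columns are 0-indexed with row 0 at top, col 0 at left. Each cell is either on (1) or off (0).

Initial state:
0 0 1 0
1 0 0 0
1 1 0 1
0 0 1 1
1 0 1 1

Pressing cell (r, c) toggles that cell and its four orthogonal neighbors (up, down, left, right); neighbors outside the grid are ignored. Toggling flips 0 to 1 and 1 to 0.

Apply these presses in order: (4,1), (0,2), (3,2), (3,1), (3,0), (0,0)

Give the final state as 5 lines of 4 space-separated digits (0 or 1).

Answer: 1 0 0 1
0 0 1 0
0 0 1 1
0 0 1 0
1 0 1 1

Derivation:
After press 1 at (4,1):
0 0 1 0
1 0 0 0
1 1 0 1
0 1 1 1
0 1 0 1

After press 2 at (0,2):
0 1 0 1
1 0 1 0
1 1 0 1
0 1 1 1
0 1 0 1

After press 3 at (3,2):
0 1 0 1
1 0 1 0
1 1 1 1
0 0 0 0
0 1 1 1

After press 4 at (3,1):
0 1 0 1
1 0 1 0
1 0 1 1
1 1 1 0
0 0 1 1

After press 5 at (3,0):
0 1 0 1
1 0 1 0
0 0 1 1
0 0 1 0
1 0 1 1

After press 6 at (0,0):
1 0 0 1
0 0 1 0
0 0 1 1
0 0 1 0
1 0 1 1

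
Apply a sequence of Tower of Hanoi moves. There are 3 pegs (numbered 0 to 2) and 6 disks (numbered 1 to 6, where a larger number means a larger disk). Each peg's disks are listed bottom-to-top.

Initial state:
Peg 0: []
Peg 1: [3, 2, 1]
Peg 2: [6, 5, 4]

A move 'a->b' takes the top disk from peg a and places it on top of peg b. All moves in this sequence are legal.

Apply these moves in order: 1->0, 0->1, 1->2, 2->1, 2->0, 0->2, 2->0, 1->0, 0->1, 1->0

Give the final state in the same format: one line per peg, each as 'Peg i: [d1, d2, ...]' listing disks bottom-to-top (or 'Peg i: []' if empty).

After move 1 (1->0):
Peg 0: [1]
Peg 1: [3, 2]
Peg 2: [6, 5, 4]

After move 2 (0->1):
Peg 0: []
Peg 1: [3, 2, 1]
Peg 2: [6, 5, 4]

After move 3 (1->2):
Peg 0: []
Peg 1: [3, 2]
Peg 2: [6, 5, 4, 1]

After move 4 (2->1):
Peg 0: []
Peg 1: [3, 2, 1]
Peg 2: [6, 5, 4]

After move 5 (2->0):
Peg 0: [4]
Peg 1: [3, 2, 1]
Peg 2: [6, 5]

After move 6 (0->2):
Peg 0: []
Peg 1: [3, 2, 1]
Peg 2: [6, 5, 4]

After move 7 (2->0):
Peg 0: [4]
Peg 1: [3, 2, 1]
Peg 2: [6, 5]

After move 8 (1->0):
Peg 0: [4, 1]
Peg 1: [3, 2]
Peg 2: [6, 5]

After move 9 (0->1):
Peg 0: [4]
Peg 1: [3, 2, 1]
Peg 2: [6, 5]

After move 10 (1->0):
Peg 0: [4, 1]
Peg 1: [3, 2]
Peg 2: [6, 5]

Answer: Peg 0: [4, 1]
Peg 1: [3, 2]
Peg 2: [6, 5]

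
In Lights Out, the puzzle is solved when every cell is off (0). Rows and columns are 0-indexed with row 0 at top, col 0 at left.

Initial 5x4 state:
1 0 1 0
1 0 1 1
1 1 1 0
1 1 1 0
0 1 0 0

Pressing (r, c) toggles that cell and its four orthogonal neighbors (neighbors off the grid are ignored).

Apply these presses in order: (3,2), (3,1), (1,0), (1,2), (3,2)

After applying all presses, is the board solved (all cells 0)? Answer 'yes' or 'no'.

Answer: yes

Derivation:
After press 1 at (3,2):
1 0 1 0
1 0 1 1
1 1 0 0
1 0 0 1
0 1 1 0

After press 2 at (3,1):
1 0 1 0
1 0 1 1
1 0 0 0
0 1 1 1
0 0 1 0

After press 3 at (1,0):
0 0 1 0
0 1 1 1
0 0 0 0
0 1 1 1
0 0 1 0

After press 4 at (1,2):
0 0 0 0
0 0 0 0
0 0 1 0
0 1 1 1
0 0 1 0

After press 5 at (3,2):
0 0 0 0
0 0 0 0
0 0 0 0
0 0 0 0
0 0 0 0

Lights still on: 0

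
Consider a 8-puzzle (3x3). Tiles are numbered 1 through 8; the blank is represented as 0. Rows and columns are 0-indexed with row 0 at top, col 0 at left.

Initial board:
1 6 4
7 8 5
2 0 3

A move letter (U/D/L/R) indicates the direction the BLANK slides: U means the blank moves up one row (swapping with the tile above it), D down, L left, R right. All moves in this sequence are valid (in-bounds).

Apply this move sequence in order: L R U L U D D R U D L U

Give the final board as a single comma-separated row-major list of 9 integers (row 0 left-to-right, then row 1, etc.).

Answer: 1, 6, 4, 0, 7, 5, 2, 8, 3

Derivation:
After move 1 (L):
1 6 4
7 8 5
0 2 3

After move 2 (R):
1 6 4
7 8 5
2 0 3

After move 3 (U):
1 6 4
7 0 5
2 8 3

After move 4 (L):
1 6 4
0 7 5
2 8 3

After move 5 (U):
0 6 4
1 7 5
2 8 3

After move 6 (D):
1 6 4
0 7 5
2 8 3

After move 7 (D):
1 6 4
2 7 5
0 8 3

After move 8 (R):
1 6 4
2 7 5
8 0 3

After move 9 (U):
1 6 4
2 0 5
8 7 3

After move 10 (D):
1 6 4
2 7 5
8 0 3

After move 11 (L):
1 6 4
2 7 5
0 8 3

After move 12 (U):
1 6 4
0 7 5
2 8 3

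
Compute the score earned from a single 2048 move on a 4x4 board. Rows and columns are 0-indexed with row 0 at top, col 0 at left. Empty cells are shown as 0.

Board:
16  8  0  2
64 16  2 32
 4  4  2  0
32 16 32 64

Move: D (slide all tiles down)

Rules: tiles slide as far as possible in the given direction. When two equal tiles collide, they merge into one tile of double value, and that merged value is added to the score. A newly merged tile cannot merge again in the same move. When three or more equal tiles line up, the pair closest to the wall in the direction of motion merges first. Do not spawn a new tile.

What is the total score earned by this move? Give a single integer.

Answer: 4

Derivation:
Slide down:
col 0: [16, 64, 4, 32] -> [16, 64, 4, 32]  score +0 (running 0)
col 1: [8, 16, 4, 16] -> [8, 16, 4, 16]  score +0 (running 0)
col 2: [0, 2, 2, 32] -> [0, 0, 4, 32]  score +4 (running 4)
col 3: [2, 32, 0, 64] -> [0, 2, 32, 64]  score +0 (running 4)
Board after move:
16  8  0  0
64 16  0  2
 4  4  4 32
32 16 32 64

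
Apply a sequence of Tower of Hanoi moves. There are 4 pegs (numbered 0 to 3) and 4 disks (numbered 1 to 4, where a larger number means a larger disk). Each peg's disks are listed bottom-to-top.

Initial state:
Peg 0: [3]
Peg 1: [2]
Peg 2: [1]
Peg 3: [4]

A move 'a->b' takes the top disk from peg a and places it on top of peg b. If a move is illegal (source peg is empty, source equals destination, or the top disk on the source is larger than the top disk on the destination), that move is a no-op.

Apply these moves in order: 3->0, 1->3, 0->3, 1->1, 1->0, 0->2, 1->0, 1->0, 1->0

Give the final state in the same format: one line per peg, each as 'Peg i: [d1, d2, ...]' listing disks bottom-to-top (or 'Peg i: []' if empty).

After move 1 (3->0):
Peg 0: [3]
Peg 1: [2]
Peg 2: [1]
Peg 3: [4]

After move 2 (1->3):
Peg 0: [3]
Peg 1: []
Peg 2: [1]
Peg 3: [4, 2]

After move 3 (0->3):
Peg 0: [3]
Peg 1: []
Peg 2: [1]
Peg 3: [4, 2]

After move 4 (1->1):
Peg 0: [3]
Peg 1: []
Peg 2: [1]
Peg 3: [4, 2]

After move 5 (1->0):
Peg 0: [3]
Peg 1: []
Peg 2: [1]
Peg 3: [4, 2]

After move 6 (0->2):
Peg 0: [3]
Peg 1: []
Peg 2: [1]
Peg 3: [4, 2]

After move 7 (1->0):
Peg 0: [3]
Peg 1: []
Peg 2: [1]
Peg 3: [4, 2]

After move 8 (1->0):
Peg 0: [3]
Peg 1: []
Peg 2: [1]
Peg 3: [4, 2]

After move 9 (1->0):
Peg 0: [3]
Peg 1: []
Peg 2: [1]
Peg 3: [4, 2]

Answer: Peg 0: [3]
Peg 1: []
Peg 2: [1]
Peg 3: [4, 2]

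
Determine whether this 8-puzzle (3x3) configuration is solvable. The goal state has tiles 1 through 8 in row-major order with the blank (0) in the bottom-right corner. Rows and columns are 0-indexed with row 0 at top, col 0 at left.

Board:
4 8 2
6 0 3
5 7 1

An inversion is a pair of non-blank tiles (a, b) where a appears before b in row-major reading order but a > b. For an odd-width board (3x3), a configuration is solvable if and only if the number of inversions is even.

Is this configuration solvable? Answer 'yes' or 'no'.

Inversions (pairs i<j in row-major order where tile[i] > tile[j] > 0): 16
16 is even, so the puzzle is solvable.

Answer: yes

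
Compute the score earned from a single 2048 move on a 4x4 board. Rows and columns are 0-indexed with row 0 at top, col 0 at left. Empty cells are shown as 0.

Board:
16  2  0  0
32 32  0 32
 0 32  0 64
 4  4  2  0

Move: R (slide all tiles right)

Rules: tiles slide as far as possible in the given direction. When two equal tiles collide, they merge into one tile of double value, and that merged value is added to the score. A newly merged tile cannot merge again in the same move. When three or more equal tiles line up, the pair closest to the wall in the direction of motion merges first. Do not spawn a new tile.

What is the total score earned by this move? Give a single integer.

Answer: 72

Derivation:
Slide right:
row 0: [16, 2, 0, 0] -> [0, 0, 16, 2]  score +0 (running 0)
row 1: [32, 32, 0, 32] -> [0, 0, 32, 64]  score +64 (running 64)
row 2: [0, 32, 0, 64] -> [0, 0, 32, 64]  score +0 (running 64)
row 3: [4, 4, 2, 0] -> [0, 0, 8, 2]  score +8 (running 72)
Board after move:
 0  0 16  2
 0  0 32 64
 0  0 32 64
 0  0  8  2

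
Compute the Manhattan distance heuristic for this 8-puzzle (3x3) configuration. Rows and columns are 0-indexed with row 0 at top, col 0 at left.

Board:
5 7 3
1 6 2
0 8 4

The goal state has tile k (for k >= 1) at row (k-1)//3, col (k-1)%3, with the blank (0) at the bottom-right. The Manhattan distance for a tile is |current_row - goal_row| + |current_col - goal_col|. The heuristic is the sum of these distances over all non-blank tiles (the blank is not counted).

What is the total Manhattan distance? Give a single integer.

Answer: 12

Derivation:
Tile 5: (0,0)->(1,1) = 2
Tile 7: (0,1)->(2,0) = 3
Tile 3: (0,2)->(0,2) = 0
Tile 1: (1,0)->(0,0) = 1
Tile 6: (1,1)->(1,2) = 1
Tile 2: (1,2)->(0,1) = 2
Tile 8: (2,1)->(2,1) = 0
Tile 4: (2,2)->(1,0) = 3
Sum: 2 + 3 + 0 + 1 + 1 + 2 + 0 + 3 = 12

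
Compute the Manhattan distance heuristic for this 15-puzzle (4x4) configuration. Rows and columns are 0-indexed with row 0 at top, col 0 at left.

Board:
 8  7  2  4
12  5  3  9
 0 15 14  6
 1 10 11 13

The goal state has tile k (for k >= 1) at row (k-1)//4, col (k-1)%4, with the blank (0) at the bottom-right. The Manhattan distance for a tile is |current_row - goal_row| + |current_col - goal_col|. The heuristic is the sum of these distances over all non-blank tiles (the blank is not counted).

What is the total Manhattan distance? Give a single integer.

Answer: 32

Derivation:
Tile 8: at (0,0), goal (1,3), distance |0-1|+|0-3| = 4
Tile 7: at (0,1), goal (1,2), distance |0-1|+|1-2| = 2
Tile 2: at (0,2), goal (0,1), distance |0-0|+|2-1| = 1
Tile 4: at (0,3), goal (0,3), distance |0-0|+|3-3| = 0
Tile 12: at (1,0), goal (2,3), distance |1-2|+|0-3| = 4
Tile 5: at (1,1), goal (1,0), distance |1-1|+|1-0| = 1
Tile 3: at (1,2), goal (0,2), distance |1-0|+|2-2| = 1
Tile 9: at (1,3), goal (2,0), distance |1-2|+|3-0| = 4
Tile 15: at (2,1), goal (3,2), distance |2-3|+|1-2| = 2
Tile 14: at (2,2), goal (3,1), distance |2-3|+|2-1| = 2
Tile 6: at (2,3), goal (1,1), distance |2-1|+|3-1| = 3
Tile 1: at (3,0), goal (0,0), distance |3-0|+|0-0| = 3
Tile 10: at (3,1), goal (2,1), distance |3-2|+|1-1| = 1
Tile 11: at (3,2), goal (2,2), distance |3-2|+|2-2| = 1
Tile 13: at (3,3), goal (3,0), distance |3-3|+|3-0| = 3
Sum: 4 + 2 + 1 + 0 + 4 + 1 + 1 + 4 + 2 + 2 + 3 + 3 + 1 + 1 + 3 = 32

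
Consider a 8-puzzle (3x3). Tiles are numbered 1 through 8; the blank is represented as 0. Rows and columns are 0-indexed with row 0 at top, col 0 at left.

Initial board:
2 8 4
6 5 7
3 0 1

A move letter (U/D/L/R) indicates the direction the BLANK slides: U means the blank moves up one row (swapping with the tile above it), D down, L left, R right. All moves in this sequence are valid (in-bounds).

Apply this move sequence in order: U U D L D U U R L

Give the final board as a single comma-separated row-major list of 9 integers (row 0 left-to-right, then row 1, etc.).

After move 1 (U):
2 8 4
6 0 7
3 5 1

After move 2 (U):
2 0 4
6 8 7
3 5 1

After move 3 (D):
2 8 4
6 0 7
3 5 1

After move 4 (L):
2 8 4
0 6 7
3 5 1

After move 5 (D):
2 8 4
3 6 7
0 5 1

After move 6 (U):
2 8 4
0 6 7
3 5 1

After move 7 (U):
0 8 4
2 6 7
3 5 1

After move 8 (R):
8 0 4
2 6 7
3 5 1

After move 9 (L):
0 8 4
2 6 7
3 5 1

Answer: 0, 8, 4, 2, 6, 7, 3, 5, 1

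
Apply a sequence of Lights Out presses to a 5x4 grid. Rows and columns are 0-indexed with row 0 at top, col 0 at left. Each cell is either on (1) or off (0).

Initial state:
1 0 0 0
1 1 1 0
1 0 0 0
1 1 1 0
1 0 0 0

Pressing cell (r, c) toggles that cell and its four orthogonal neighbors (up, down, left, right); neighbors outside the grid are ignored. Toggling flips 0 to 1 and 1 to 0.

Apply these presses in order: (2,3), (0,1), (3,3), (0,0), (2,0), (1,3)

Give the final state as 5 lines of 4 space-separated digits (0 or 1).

Answer: 1 0 1 1
1 0 0 0
0 1 1 1
0 1 0 0
1 0 0 1

Derivation:
After press 1 at (2,3):
1 0 0 0
1 1 1 1
1 0 1 1
1 1 1 1
1 0 0 0

After press 2 at (0,1):
0 1 1 0
1 0 1 1
1 0 1 1
1 1 1 1
1 0 0 0

After press 3 at (3,3):
0 1 1 0
1 0 1 1
1 0 1 0
1 1 0 0
1 0 0 1

After press 4 at (0,0):
1 0 1 0
0 0 1 1
1 0 1 0
1 1 0 0
1 0 0 1

After press 5 at (2,0):
1 0 1 0
1 0 1 1
0 1 1 0
0 1 0 0
1 0 0 1

After press 6 at (1,3):
1 0 1 1
1 0 0 0
0 1 1 1
0 1 0 0
1 0 0 1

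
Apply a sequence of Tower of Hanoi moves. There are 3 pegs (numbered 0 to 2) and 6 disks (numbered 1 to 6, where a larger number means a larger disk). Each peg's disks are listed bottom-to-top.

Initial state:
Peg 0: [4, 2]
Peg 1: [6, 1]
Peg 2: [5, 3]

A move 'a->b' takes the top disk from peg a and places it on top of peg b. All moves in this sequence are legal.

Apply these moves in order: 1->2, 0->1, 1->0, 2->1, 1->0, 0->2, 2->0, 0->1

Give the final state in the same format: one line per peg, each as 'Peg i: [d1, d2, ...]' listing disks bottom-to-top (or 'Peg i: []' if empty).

Answer: Peg 0: [4, 2]
Peg 1: [6, 1]
Peg 2: [5, 3]

Derivation:
After move 1 (1->2):
Peg 0: [4, 2]
Peg 1: [6]
Peg 2: [5, 3, 1]

After move 2 (0->1):
Peg 0: [4]
Peg 1: [6, 2]
Peg 2: [5, 3, 1]

After move 3 (1->0):
Peg 0: [4, 2]
Peg 1: [6]
Peg 2: [5, 3, 1]

After move 4 (2->1):
Peg 0: [4, 2]
Peg 1: [6, 1]
Peg 2: [5, 3]

After move 5 (1->0):
Peg 0: [4, 2, 1]
Peg 1: [6]
Peg 2: [5, 3]

After move 6 (0->2):
Peg 0: [4, 2]
Peg 1: [6]
Peg 2: [5, 3, 1]

After move 7 (2->0):
Peg 0: [4, 2, 1]
Peg 1: [6]
Peg 2: [5, 3]

After move 8 (0->1):
Peg 0: [4, 2]
Peg 1: [6, 1]
Peg 2: [5, 3]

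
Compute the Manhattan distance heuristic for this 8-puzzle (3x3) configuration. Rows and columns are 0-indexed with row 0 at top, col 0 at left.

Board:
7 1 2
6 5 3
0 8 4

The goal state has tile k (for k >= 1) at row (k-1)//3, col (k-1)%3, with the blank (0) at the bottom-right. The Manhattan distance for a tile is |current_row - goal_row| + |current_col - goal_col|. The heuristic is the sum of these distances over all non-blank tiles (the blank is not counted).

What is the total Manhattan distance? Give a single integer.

Tile 7: (0,0)->(2,0) = 2
Tile 1: (0,1)->(0,0) = 1
Tile 2: (0,2)->(0,1) = 1
Tile 6: (1,0)->(1,2) = 2
Tile 5: (1,1)->(1,1) = 0
Tile 3: (1,2)->(0,2) = 1
Tile 8: (2,1)->(2,1) = 0
Tile 4: (2,2)->(1,0) = 3
Sum: 2 + 1 + 1 + 2 + 0 + 1 + 0 + 3 = 10

Answer: 10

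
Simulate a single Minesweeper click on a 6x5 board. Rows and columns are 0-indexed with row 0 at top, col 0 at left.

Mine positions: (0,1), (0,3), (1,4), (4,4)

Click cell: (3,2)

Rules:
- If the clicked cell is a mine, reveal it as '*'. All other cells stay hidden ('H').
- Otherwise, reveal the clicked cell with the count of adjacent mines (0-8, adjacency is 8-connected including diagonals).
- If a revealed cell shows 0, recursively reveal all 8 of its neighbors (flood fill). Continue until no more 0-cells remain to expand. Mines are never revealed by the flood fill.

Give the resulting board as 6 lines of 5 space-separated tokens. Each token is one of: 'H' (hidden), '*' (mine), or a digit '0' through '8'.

H H H H H
1 1 2 2 H
0 0 0 1 H
0 0 0 1 H
0 0 0 1 H
0 0 0 1 H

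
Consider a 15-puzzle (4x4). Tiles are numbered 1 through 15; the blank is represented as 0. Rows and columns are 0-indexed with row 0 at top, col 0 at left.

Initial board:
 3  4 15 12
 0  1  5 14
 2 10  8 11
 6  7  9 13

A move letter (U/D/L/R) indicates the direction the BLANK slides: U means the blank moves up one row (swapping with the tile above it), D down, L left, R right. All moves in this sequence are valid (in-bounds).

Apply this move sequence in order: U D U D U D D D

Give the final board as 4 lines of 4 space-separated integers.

After move 1 (U):
 0  4 15 12
 3  1  5 14
 2 10  8 11
 6  7  9 13

After move 2 (D):
 3  4 15 12
 0  1  5 14
 2 10  8 11
 6  7  9 13

After move 3 (U):
 0  4 15 12
 3  1  5 14
 2 10  8 11
 6  7  9 13

After move 4 (D):
 3  4 15 12
 0  1  5 14
 2 10  8 11
 6  7  9 13

After move 5 (U):
 0  4 15 12
 3  1  5 14
 2 10  8 11
 6  7  9 13

After move 6 (D):
 3  4 15 12
 0  1  5 14
 2 10  8 11
 6  7  9 13

After move 7 (D):
 3  4 15 12
 2  1  5 14
 0 10  8 11
 6  7  9 13

After move 8 (D):
 3  4 15 12
 2  1  5 14
 6 10  8 11
 0  7  9 13

Answer:  3  4 15 12
 2  1  5 14
 6 10  8 11
 0  7  9 13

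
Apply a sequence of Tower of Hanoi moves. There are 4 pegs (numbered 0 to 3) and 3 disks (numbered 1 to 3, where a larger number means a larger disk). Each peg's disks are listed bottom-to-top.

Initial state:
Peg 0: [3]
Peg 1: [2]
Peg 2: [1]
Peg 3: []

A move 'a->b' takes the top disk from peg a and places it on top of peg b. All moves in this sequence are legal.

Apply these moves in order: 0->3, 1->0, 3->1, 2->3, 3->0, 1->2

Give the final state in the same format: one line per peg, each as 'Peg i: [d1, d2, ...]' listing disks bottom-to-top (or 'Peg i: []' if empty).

Answer: Peg 0: [2, 1]
Peg 1: []
Peg 2: [3]
Peg 3: []

Derivation:
After move 1 (0->3):
Peg 0: []
Peg 1: [2]
Peg 2: [1]
Peg 3: [3]

After move 2 (1->0):
Peg 0: [2]
Peg 1: []
Peg 2: [1]
Peg 3: [3]

After move 3 (3->1):
Peg 0: [2]
Peg 1: [3]
Peg 2: [1]
Peg 3: []

After move 4 (2->3):
Peg 0: [2]
Peg 1: [3]
Peg 2: []
Peg 3: [1]

After move 5 (3->0):
Peg 0: [2, 1]
Peg 1: [3]
Peg 2: []
Peg 3: []

After move 6 (1->2):
Peg 0: [2, 1]
Peg 1: []
Peg 2: [3]
Peg 3: []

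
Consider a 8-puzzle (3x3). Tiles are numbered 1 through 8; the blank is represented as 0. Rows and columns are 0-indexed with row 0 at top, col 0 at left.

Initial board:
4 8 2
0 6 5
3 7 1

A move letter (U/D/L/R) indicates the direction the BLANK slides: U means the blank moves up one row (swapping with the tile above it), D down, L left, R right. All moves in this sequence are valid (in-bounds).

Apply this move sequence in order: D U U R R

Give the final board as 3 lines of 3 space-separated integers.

After move 1 (D):
4 8 2
3 6 5
0 7 1

After move 2 (U):
4 8 2
0 6 5
3 7 1

After move 3 (U):
0 8 2
4 6 5
3 7 1

After move 4 (R):
8 0 2
4 6 5
3 7 1

After move 5 (R):
8 2 0
4 6 5
3 7 1

Answer: 8 2 0
4 6 5
3 7 1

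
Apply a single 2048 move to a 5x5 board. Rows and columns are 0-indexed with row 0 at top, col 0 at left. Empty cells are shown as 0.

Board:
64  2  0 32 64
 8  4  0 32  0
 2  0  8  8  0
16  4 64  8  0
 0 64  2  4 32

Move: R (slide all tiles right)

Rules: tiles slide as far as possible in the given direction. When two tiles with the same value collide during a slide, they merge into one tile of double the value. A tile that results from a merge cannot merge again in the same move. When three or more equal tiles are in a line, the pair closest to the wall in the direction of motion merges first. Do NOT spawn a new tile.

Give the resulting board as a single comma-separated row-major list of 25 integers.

Answer: 0, 64, 2, 32, 64, 0, 0, 8, 4, 32, 0, 0, 0, 2, 16, 0, 16, 4, 64, 8, 0, 64, 2, 4, 32

Derivation:
Slide right:
row 0: [64, 2, 0, 32, 64] -> [0, 64, 2, 32, 64]
row 1: [8, 4, 0, 32, 0] -> [0, 0, 8, 4, 32]
row 2: [2, 0, 8, 8, 0] -> [0, 0, 0, 2, 16]
row 3: [16, 4, 64, 8, 0] -> [0, 16, 4, 64, 8]
row 4: [0, 64, 2, 4, 32] -> [0, 64, 2, 4, 32]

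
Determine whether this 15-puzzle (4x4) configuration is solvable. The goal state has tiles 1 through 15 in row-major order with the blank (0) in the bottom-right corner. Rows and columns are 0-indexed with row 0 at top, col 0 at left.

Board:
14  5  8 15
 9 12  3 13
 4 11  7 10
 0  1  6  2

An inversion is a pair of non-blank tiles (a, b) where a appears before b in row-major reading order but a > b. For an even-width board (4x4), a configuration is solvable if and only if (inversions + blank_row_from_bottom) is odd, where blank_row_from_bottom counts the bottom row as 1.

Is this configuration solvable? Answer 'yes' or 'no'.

Inversions: 71
Blank is in row 3 (0-indexed from top), which is row 1 counting from the bottom (bottom = 1).
71 + 1 = 72, which is even, so the puzzle is not solvable.

Answer: no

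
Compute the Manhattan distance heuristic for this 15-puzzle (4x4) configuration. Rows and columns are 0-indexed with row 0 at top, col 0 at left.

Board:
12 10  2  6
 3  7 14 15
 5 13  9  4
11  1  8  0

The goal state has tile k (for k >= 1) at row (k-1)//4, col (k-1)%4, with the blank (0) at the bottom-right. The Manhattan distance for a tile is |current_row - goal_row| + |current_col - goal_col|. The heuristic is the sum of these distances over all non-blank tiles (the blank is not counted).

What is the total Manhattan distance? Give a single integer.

Answer: 38

Derivation:
Tile 12: (0,0)->(2,3) = 5
Tile 10: (0,1)->(2,1) = 2
Tile 2: (0,2)->(0,1) = 1
Tile 6: (0,3)->(1,1) = 3
Tile 3: (1,0)->(0,2) = 3
Tile 7: (1,1)->(1,2) = 1
Tile 14: (1,2)->(3,1) = 3
Tile 15: (1,3)->(3,2) = 3
Tile 5: (2,0)->(1,0) = 1
Tile 13: (2,1)->(3,0) = 2
Tile 9: (2,2)->(2,0) = 2
Tile 4: (2,3)->(0,3) = 2
Tile 11: (3,0)->(2,2) = 3
Tile 1: (3,1)->(0,0) = 4
Tile 8: (3,2)->(1,3) = 3
Sum: 5 + 2 + 1 + 3 + 3 + 1 + 3 + 3 + 1 + 2 + 2 + 2 + 3 + 4 + 3 = 38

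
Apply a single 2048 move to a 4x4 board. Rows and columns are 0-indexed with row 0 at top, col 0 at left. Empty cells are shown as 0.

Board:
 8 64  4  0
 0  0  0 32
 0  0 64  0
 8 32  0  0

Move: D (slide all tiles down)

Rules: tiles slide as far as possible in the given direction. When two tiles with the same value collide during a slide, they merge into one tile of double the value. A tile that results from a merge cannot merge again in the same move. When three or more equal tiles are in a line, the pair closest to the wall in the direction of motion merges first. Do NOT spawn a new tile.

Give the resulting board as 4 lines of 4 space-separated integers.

Answer:  0  0  0  0
 0  0  0  0
 0 64  4  0
16 32 64 32

Derivation:
Slide down:
col 0: [8, 0, 0, 8] -> [0, 0, 0, 16]
col 1: [64, 0, 0, 32] -> [0, 0, 64, 32]
col 2: [4, 0, 64, 0] -> [0, 0, 4, 64]
col 3: [0, 32, 0, 0] -> [0, 0, 0, 32]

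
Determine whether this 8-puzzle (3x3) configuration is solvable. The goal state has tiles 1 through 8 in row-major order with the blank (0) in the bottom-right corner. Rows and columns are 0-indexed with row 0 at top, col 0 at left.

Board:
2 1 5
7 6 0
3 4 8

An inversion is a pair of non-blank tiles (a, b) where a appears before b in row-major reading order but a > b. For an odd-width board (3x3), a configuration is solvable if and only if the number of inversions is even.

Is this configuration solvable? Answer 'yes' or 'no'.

Inversions (pairs i<j in row-major order where tile[i] > tile[j] > 0): 8
8 is even, so the puzzle is solvable.

Answer: yes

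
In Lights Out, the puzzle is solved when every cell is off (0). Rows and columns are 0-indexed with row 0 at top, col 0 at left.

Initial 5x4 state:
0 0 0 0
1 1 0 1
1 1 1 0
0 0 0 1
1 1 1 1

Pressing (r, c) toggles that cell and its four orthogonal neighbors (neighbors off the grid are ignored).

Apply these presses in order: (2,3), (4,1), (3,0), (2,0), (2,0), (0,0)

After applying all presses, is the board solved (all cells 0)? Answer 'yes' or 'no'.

Answer: no

Derivation:
After press 1 at (2,3):
0 0 0 0
1 1 0 0
1 1 0 1
0 0 0 0
1 1 1 1

After press 2 at (4,1):
0 0 0 0
1 1 0 0
1 1 0 1
0 1 0 0
0 0 0 1

After press 3 at (3,0):
0 0 0 0
1 1 0 0
0 1 0 1
1 0 0 0
1 0 0 1

After press 4 at (2,0):
0 0 0 0
0 1 0 0
1 0 0 1
0 0 0 0
1 0 0 1

After press 5 at (2,0):
0 0 0 0
1 1 0 0
0 1 0 1
1 0 0 0
1 0 0 1

After press 6 at (0,0):
1 1 0 0
0 1 0 0
0 1 0 1
1 0 0 0
1 0 0 1

Lights still on: 8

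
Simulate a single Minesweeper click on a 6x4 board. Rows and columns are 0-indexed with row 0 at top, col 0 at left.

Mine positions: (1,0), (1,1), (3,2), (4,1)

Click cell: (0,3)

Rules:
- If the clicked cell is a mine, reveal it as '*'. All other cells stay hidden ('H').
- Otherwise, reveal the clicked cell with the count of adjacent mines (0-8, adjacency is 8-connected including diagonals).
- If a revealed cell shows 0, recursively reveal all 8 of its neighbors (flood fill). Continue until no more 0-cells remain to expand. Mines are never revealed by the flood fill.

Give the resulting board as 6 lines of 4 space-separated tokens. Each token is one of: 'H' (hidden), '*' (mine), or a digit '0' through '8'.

H H 1 0
H H 1 0
H H 2 1
H H H H
H H H H
H H H H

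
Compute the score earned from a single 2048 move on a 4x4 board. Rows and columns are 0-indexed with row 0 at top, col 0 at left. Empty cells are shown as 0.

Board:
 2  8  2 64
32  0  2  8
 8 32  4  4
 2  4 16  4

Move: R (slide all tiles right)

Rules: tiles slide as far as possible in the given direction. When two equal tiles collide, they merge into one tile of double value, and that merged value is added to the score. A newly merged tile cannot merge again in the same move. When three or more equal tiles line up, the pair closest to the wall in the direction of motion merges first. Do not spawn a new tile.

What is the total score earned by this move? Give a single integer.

Slide right:
row 0: [2, 8, 2, 64] -> [2, 8, 2, 64]  score +0 (running 0)
row 1: [32, 0, 2, 8] -> [0, 32, 2, 8]  score +0 (running 0)
row 2: [8, 32, 4, 4] -> [0, 8, 32, 8]  score +8 (running 8)
row 3: [2, 4, 16, 4] -> [2, 4, 16, 4]  score +0 (running 8)
Board after move:
 2  8  2 64
 0 32  2  8
 0  8 32  8
 2  4 16  4

Answer: 8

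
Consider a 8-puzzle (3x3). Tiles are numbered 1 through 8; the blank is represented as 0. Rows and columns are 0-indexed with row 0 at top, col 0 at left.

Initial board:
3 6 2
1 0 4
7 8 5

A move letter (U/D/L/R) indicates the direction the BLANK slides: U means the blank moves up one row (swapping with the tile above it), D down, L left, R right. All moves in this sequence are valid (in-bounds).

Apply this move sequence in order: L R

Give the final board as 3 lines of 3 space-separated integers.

Answer: 3 6 2
1 0 4
7 8 5

Derivation:
After move 1 (L):
3 6 2
0 1 4
7 8 5

After move 2 (R):
3 6 2
1 0 4
7 8 5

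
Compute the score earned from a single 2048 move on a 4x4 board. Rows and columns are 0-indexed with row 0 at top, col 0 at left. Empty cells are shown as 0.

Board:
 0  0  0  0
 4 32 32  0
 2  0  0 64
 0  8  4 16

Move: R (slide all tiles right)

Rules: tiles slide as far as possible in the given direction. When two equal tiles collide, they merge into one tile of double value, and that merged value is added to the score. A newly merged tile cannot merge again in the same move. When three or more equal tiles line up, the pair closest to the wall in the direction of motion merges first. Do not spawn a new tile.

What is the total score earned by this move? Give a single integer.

Slide right:
row 0: [0, 0, 0, 0] -> [0, 0, 0, 0]  score +0 (running 0)
row 1: [4, 32, 32, 0] -> [0, 0, 4, 64]  score +64 (running 64)
row 2: [2, 0, 0, 64] -> [0, 0, 2, 64]  score +0 (running 64)
row 3: [0, 8, 4, 16] -> [0, 8, 4, 16]  score +0 (running 64)
Board after move:
 0  0  0  0
 0  0  4 64
 0  0  2 64
 0  8  4 16

Answer: 64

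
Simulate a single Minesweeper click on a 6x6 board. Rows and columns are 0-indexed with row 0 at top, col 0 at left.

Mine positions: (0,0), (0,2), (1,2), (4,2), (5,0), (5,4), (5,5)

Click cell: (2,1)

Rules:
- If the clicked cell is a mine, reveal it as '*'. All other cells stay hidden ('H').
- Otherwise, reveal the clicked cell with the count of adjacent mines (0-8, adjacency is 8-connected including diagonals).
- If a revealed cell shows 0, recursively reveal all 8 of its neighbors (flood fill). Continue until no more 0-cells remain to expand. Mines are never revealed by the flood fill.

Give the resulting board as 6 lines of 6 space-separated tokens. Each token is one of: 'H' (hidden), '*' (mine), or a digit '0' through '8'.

H H H H H H
H H H H H H
H 1 H H H H
H H H H H H
H H H H H H
H H H H H H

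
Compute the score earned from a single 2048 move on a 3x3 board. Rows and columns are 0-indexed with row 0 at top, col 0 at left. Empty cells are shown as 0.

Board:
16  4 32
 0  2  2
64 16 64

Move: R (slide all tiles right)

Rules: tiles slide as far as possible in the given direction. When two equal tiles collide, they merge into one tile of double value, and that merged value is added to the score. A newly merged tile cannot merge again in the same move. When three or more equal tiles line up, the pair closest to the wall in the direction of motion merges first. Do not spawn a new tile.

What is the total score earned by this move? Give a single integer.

Answer: 4

Derivation:
Slide right:
row 0: [16, 4, 32] -> [16, 4, 32]  score +0 (running 0)
row 1: [0, 2, 2] -> [0, 0, 4]  score +4 (running 4)
row 2: [64, 16, 64] -> [64, 16, 64]  score +0 (running 4)
Board after move:
16  4 32
 0  0  4
64 16 64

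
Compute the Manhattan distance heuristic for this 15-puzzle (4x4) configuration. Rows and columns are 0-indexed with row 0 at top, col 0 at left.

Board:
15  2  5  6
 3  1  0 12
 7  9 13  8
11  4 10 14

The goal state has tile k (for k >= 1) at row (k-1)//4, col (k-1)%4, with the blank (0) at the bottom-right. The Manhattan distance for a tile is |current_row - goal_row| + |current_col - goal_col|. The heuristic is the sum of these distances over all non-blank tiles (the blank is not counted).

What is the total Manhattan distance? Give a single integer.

Tile 15: at (0,0), goal (3,2), distance |0-3|+|0-2| = 5
Tile 2: at (0,1), goal (0,1), distance |0-0|+|1-1| = 0
Tile 5: at (0,2), goal (1,0), distance |0-1|+|2-0| = 3
Tile 6: at (0,3), goal (1,1), distance |0-1|+|3-1| = 3
Tile 3: at (1,0), goal (0,2), distance |1-0|+|0-2| = 3
Tile 1: at (1,1), goal (0,0), distance |1-0|+|1-0| = 2
Tile 12: at (1,3), goal (2,3), distance |1-2|+|3-3| = 1
Tile 7: at (2,0), goal (1,2), distance |2-1|+|0-2| = 3
Tile 9: at (2,1), goal (2,0), distance |2-2|+|1-0| = 1
Tile 13: at (2,2), goal (3,0), distance |2-3|+|2-0| = 3
Tile 8: at (2,3), goal (1,3), distance |2-1|+|3-3| = 1
Tile 11: at (3,0), goal (2,2), distance |3-2|+|0-2| = 3
Tile 4: at (3,1), goal (0,3), distance |3-0|+|1-3| = 5
Tile 10: at (3,2), goal (2,1), distance |3-2|+|2-1| = 2
Tile 14: at (3,3), goal (3,1), distance |3-3|+|3-1| = 2
Sum: 5 + 0 + 3 + 3 + 3 + 2 + 1 + 3 + 1 + 3 + 1 + 3 + 5 + 2 + 2 = 37

Answer: 37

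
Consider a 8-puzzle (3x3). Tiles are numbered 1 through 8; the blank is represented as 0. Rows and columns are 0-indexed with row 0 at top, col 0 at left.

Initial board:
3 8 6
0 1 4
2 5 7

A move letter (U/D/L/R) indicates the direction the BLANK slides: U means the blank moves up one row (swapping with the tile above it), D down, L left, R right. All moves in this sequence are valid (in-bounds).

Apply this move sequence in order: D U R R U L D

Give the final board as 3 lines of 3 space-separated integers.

After move 1 (D):
3 8 6
2 1 4
0 5 7

After move 2 (U):
3 8 6
0 1 4
2 5 7

After move 3 (R):
3 8 6
1 0 4
2 5 7

After move 4 (R):
3 8 6
1 4 0
2 5 7

After move 5 (U):
3 8 0
1 4 6
2 5 7

After move 6 (L):
3 0 8
1 4 6
2 5 7

After move 7 (D):
3 4 8
1 0 6
2 5 7

Answer: 3 4 8
1 0 6
2 5 7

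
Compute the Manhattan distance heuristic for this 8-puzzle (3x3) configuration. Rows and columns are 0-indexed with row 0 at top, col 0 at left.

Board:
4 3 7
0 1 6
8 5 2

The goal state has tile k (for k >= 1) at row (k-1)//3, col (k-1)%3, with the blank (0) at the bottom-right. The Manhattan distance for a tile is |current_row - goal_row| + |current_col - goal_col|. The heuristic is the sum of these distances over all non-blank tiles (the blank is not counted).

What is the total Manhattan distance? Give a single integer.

Tile 4: at (0,0), goal (1,0), distance |0-1|+|0-0| = 1
Tile 3: at (0,1), goal (0,2), distance |0-0|+|1-2| = 1
Tile 7: at (0,2), goal (2,0), distance |0-2|+|2-0| = 4
Tile 1: at (1,1), goal (0,0), distance |1-0|+|1-0| = 2
Tile 6: at (1,2), goal (1,2), distance |1-1|+|2-2| = 0
Tile 8: at (2,0), goal (2,1), distance |2-2|+|0-1| = 1
Tile 5: at (2,1), goal (1,1), distance |2-1|+|1-1| = 1
Tile 2: at (2,2), goal (0,1), distance |2-0|+|2-1| = 3
Sum: 1 + 1 + 4 + 2 + 0 + 1 + 1 + 3 = 13

Answer: 13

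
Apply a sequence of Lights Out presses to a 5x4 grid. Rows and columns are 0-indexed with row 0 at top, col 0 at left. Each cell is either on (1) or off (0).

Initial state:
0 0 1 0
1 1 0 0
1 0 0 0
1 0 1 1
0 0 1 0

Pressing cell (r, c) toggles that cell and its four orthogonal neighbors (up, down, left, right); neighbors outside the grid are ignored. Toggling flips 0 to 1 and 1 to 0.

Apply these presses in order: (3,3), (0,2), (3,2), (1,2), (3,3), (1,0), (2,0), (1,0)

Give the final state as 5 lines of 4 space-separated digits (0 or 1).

Answer: 0 1 1 1
0 0 0 1
0 1 0 0
0 1 0 0
0 0 0 0

Derivation:
After press 1 at (3,3):
0 0 1 0
1 1 0 0
1 0 0 1
1 0 0 0
0 0 1 1

After press 2 at (0,2):
0 1 0 1
1 1 1 0
1 0 0 1
1 0 0 0
0 0 1 1

After press 3 at (3,2):
0 1 0 1
1 1 1 0
1 0 1 1
1 1 1 1
0 0 0 1

After press 4 at (1,2):
0 1 1 1
1 0 0 1
1 0 0 1
1 1 1 1
0 0 0 1

After press 5 at (3,3):
0 1 1 1
1 0 0 1
1 0 0 0
1 1 0 0
0 0 0 0

After press 6 at (1,0):
1 1 1 1
0 1 0 1
0 0 0 0
1 1 0 0
0 0 0 0

After press 7 at (2,0):
1 1 1 1
1 1 0 1
1 1 0 0
0 1 0 0
0 0 0 0

After press 8 at (1,0):
0 1 1 1
0 0 0 1
0 1 0 0
0 1 0 0
0 0 0 0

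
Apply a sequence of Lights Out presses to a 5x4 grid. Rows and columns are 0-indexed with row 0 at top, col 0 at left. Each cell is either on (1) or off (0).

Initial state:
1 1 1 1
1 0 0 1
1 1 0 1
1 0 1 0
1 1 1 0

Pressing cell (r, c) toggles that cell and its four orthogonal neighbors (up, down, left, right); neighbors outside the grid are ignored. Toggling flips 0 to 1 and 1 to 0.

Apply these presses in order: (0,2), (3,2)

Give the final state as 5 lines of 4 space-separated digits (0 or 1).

After press 1 at (0,2):
1 0 0 0
1 0 1 1
1 1 0 1
1 0 1 0
1 1 1 0

After press 2 at (3,2):
1 0 0 0
1 0 1 1
1 1 1 1
1 1 0 1
1 1 0 0

Answer: 1 0 0 0
1 0 1 1
1 1 1 1
1 1 0 1
1 1 0 0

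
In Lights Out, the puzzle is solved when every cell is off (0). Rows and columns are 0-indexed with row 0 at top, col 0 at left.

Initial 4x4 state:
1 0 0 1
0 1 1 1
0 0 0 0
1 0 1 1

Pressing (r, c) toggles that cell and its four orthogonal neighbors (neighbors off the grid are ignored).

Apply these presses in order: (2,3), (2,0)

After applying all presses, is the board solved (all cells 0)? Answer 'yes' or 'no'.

Answer: no

Derivation:
After press 1 at (2,3):
1 0 0 1
0 1 1 0
0 0 1 1
1 0 1 0

After press 2 at (2,0):
1 0 0 1
1 1 1 0
1 1 1 1
0 0 1 0

Lights still on: 10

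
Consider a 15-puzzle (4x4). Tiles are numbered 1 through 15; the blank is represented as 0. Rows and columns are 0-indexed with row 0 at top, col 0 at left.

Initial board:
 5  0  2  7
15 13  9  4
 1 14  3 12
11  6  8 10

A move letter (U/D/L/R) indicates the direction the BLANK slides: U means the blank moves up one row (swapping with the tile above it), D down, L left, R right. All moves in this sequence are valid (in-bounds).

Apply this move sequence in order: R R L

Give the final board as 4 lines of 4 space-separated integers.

After move 1 (R):
 5  2  0  7
15 13  9  4
 1 14  3 12
11  6  8 10

After move 2 (R):
 5  2  7  0
15 13  9  4
 1 14  3 12
11  6  8 10

After move 3 (L):
 5  2  0  7
15 13  9  4
 1 14  3 12
11  6  8 10

Answer:  5  2  0  7
15 13  9  4
 1 14  3 12
11  6  8 10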